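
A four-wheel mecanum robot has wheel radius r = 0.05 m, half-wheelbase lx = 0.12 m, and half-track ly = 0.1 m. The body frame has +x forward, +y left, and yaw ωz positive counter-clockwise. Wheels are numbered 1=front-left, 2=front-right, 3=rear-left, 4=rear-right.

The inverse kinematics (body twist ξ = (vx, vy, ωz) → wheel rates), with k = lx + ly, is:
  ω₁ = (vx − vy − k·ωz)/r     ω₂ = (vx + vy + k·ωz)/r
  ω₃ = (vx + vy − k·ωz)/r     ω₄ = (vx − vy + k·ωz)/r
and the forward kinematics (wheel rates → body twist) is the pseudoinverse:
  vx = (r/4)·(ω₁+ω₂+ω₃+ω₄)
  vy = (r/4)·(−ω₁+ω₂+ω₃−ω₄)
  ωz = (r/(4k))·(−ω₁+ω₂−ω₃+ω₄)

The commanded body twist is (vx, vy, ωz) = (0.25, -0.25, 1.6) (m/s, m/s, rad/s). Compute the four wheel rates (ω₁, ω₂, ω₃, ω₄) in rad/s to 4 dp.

k = lx + ly = 0.12 + 0.1 = 0.2200;  k·ωz = 0.2200·1.6 = 0.3520
ω₁ (FL) = (vx − vy − k·ωz)/r = 0.1480/0.05 = 2.9600
ω₂ (FR) = (vx + vy + k·ωz)/r = 0.3520/0.05 = 7.0400
ω₃ (RL) = (vx + vy − k·ωz)/r = -0.3520/0.05 = -7.0400
ω₄ (RR) = (vx − vy + k·ωz)/r = 0.8520/0.05 = 17.0400

(2.9600, 7.0400, -7.0400, 17.0400)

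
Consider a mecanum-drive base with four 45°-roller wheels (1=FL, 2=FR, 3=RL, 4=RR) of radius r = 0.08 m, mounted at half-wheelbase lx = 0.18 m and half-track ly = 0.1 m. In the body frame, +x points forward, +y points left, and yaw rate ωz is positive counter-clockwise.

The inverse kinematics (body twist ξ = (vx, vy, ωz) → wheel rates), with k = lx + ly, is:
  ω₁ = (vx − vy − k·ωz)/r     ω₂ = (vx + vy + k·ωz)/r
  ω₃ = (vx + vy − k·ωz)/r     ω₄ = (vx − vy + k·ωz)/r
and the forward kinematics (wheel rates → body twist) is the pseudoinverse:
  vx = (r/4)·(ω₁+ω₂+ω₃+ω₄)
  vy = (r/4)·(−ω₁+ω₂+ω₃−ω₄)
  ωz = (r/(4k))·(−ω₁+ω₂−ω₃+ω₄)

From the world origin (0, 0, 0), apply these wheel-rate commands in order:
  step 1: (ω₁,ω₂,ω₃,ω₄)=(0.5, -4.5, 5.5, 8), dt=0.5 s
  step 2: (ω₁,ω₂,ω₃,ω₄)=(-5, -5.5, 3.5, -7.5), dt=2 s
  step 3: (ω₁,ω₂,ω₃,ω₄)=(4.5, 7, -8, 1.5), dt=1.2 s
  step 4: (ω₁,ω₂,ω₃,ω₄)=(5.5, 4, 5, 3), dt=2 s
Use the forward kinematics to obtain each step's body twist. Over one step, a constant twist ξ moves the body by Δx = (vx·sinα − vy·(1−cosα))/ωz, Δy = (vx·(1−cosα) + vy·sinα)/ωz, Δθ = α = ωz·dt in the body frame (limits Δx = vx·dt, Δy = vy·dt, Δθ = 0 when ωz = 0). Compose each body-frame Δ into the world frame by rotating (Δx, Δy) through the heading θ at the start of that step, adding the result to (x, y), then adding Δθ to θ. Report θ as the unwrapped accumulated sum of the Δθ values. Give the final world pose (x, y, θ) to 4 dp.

step 1: ξ=(vx,vy,ωz)=(0.1900, -0.1500, -0.1786), dt=0.5 → body Δ=(0.0915, -0.0791, -0.0893) → world pose (0.0915, -0.0791, -0.0893)
step 2: ξ=(vx,vy,ωz)=(-0.2900, 0.2100, -0.8214), dt=2.0 → body Δ=(-0.0781, 0.6335, -1.6429) → world pose (0.0703, 0.5588, -1.7321)
step 3: ξ=(vx,vy,ωz)=(0.1000, -0.1400, 0.8571), dt=1.2 → body Δ=(0.1790, -0.0834, 1.0286) → world pose (-0.0409, 0.3955, -0.7036)
step 4: ξ=(vx,vy,ωz)=(0.3500, 0.0100, -0.2500), dt=2.0 → body Δ=(0.6761, -0.1522, -0.5000) → world pose (0.3762, -0.1580, -1.2036)

(0.3762, -0.1580, -1.2036)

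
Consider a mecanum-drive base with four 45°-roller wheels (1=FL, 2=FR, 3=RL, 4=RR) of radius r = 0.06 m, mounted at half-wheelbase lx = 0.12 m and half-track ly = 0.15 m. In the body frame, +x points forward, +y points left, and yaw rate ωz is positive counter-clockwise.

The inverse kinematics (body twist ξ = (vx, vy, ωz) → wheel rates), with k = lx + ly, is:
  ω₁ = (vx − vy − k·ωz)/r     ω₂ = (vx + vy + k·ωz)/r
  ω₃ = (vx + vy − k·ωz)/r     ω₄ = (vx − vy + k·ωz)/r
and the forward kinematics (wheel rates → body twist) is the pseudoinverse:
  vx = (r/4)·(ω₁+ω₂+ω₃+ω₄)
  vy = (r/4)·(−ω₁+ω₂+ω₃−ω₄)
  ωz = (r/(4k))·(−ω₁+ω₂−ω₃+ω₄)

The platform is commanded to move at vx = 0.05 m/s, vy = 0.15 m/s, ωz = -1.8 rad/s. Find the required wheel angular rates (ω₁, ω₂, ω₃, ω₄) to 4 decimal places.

k = lx + ly = 0.12 + 0.15 = 0.2700;  k·ωz = 0.2700·-1.8 = -0.4860
ω₁ (FL) = (vx − vy − k·ωz)/r = 0.3860/0.06 = 6.4333
ω₂ (FR) = (vx + vy + k·ωz)/r = -0.2860/0.06 = -4.7667
ω₃ (RL) = (vx + vy − k·ωz)/r = 0.6860/0.06 = 11.4333
ω₄ (RR) = (vx − vy + k·ωz)/r = -0.5860/0.06 = -9.7667

(6.4333, -4.7667, 11.4333, -9.7667)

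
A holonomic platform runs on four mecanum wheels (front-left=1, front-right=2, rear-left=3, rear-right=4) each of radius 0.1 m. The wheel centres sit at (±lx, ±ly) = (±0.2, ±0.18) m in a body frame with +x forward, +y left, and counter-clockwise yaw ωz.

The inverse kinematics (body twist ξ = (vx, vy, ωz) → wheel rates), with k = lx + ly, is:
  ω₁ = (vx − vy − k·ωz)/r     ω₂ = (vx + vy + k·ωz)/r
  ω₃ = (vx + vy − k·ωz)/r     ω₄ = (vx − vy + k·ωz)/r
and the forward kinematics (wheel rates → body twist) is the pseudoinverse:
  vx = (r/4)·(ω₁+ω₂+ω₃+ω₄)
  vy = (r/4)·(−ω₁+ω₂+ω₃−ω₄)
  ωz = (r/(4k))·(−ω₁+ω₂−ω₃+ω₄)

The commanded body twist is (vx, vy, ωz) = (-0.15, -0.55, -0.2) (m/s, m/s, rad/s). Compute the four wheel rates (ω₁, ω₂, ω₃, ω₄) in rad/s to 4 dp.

k = lx + ly = 0.2 + 0.18 = 0.3800;  k·ωz = 0.3800·-0.2 = -0.0760
ω₁ (FL) = (vx − vy − k·ωz)/r = 0.4760/0.1 = 4.7600
ω₂ (FR) = (vx + vy + k·ωz)/r = -0.7760/0.1 = -7.7600
ω₃ (RL) = (vx + vy − k·ωz)/r = -0.6240/0.1 = -6.2400
ω₄ (RR) = (vx − vy + k·ωz)/r = 0.3240/0.1 = 3.2400

(4.7600, -7.7600, -6.2400, 3.2400)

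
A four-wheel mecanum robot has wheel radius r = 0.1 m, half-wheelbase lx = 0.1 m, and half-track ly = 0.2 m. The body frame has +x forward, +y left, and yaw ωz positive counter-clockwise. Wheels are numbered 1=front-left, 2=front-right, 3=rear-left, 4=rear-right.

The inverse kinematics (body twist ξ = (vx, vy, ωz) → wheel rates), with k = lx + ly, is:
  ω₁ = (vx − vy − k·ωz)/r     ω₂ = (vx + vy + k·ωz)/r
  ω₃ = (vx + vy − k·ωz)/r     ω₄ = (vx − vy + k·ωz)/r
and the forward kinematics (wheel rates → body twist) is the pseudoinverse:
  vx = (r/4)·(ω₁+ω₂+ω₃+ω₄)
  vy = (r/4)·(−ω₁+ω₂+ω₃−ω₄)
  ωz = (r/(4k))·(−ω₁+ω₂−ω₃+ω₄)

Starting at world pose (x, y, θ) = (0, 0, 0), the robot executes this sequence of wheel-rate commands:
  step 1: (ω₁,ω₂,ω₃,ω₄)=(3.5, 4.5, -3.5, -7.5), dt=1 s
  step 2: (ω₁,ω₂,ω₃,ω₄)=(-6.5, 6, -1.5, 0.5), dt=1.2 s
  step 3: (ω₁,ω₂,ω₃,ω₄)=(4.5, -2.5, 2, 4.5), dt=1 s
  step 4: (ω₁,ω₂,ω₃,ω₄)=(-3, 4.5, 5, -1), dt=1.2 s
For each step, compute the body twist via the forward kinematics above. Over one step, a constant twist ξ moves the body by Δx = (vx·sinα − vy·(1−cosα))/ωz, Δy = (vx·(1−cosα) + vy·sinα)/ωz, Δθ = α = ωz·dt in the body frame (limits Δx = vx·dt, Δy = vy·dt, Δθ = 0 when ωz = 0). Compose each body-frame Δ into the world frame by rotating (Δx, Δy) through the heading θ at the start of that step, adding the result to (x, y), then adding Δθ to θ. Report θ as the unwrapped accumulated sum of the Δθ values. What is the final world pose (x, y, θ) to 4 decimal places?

step 1: ξ=(vx,vy,ωz)=(-0.0750, 0.1250, -0.2500), dt=1.0 → body Δ=(-0.0587, 0.1330, -0.2500) → world pose (-0.0587, 0.1330, -0.2500)
step 2: ξ=(vx,vy,ωz)=(-0.0375, 0.2625, 1.2083), dt=1.2 → body Δ=(-0.2219, 0.1884, 1.4500) → world pose (-0.2270, 0.3704, 1.2000)
step 3: ξ=(vx,vy,ωz)=(0.2125, -0.2375, -0.3750), dt=1.0 → body Δ=(0.1635, -0.2714, -0.3750) → world pose (0.0851, 0.4245, 0.8250)
step 4: ξ=(vx,vy,ωz)=(0.1375, 0.3375, 0.1250), dt=1.2 → body Δ=(0.1341, 0.4158, 0.1500) → world pose (-0.1294, 0.8052, 0.9750)

(-0.1294, 0.8052, 0.9750)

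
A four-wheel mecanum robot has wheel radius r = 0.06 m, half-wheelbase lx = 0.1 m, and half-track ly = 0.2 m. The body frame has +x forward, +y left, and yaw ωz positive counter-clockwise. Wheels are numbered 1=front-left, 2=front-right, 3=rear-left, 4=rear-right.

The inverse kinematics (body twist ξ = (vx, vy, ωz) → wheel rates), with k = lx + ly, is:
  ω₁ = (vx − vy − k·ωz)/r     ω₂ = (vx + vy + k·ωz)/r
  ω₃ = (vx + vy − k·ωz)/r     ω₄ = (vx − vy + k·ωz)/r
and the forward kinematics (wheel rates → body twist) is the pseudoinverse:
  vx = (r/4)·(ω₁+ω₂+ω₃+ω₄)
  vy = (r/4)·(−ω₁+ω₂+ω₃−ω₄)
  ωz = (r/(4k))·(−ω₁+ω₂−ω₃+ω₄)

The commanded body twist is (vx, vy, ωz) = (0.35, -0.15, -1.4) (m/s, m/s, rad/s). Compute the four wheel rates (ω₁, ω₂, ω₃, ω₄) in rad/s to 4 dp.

(15.3333, -3.6667, 10.3333, 1.3333)

k = lx + ly = 0.1 + 0.2 = 0.3000;  k·ωz = 0.3000·-1.4 = -0.4200
ω₁ (FL) = (vx − vy − k·ωz)/r = 0.9200/0.06 = 15.3333
ω₂ (FR) = (vx + vy + k·ωz)/r = -0.2200/0.06 = -3.6667
ω₃ (RL) = (vx + vy − k·ωz)/r = 0.6200/0.06 = 10.3333
ω₄ (RR) = (vx − vy + k·ωz)/r = 0.0800/0.06 = 1.3333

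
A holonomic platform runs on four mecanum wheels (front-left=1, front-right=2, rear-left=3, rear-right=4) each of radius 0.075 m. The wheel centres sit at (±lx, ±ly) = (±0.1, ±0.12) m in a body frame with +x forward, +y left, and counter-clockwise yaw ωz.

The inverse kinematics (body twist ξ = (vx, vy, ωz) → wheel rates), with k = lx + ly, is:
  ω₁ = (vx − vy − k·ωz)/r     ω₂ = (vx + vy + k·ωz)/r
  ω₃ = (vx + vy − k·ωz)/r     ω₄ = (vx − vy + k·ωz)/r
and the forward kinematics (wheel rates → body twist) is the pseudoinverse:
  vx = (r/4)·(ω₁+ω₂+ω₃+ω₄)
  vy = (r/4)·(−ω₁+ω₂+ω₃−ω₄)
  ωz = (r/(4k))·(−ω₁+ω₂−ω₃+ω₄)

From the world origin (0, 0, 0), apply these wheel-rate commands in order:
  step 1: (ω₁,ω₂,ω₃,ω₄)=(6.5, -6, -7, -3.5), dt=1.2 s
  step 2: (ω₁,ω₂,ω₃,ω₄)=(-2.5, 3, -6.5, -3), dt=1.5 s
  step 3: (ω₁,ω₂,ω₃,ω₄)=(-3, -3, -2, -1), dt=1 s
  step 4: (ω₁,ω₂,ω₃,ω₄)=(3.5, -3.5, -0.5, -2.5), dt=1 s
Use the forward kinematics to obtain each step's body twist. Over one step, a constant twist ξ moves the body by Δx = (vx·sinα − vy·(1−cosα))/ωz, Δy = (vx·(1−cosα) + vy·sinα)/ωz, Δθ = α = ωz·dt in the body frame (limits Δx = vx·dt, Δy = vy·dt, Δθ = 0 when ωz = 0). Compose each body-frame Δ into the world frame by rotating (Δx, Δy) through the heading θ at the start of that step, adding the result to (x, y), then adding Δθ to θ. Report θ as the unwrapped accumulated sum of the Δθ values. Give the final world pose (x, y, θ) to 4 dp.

step 1: ξ=(vx,vy,ωz)=(-0.1875, -0.3000, -0.7670), dt=1.2 → body Δ=(-0.3489, -0.2148, -0.9205) → world pose (-0.3489, -0.2148, -0.9205)
step 2: ξ=(vx,vy,ωz)=(-0.1688, 0.0375, 0.7670), dt=1.5 → body Δ=(-0.2298, -0.0856, 1.1506) → world pose (-0.5561, -0.0838, 0.2301)
step 3: ξ=(vx,vy,ωz)=(-0.1687, -0.0187, 0.0852), dt=1.0 → body Δ=(-0.1677, -0.0259, 0.0852) → world pose (-0.7135, -0.1473, 0.3153)
step 4: ξ=(vx,vy,ωz)=(-0.0563, -0.0938, -0.7670), dt=1.0 → body Δ=(-0.0851, -0.0643, -0.7670) → world pose (-0.7745, -0.2348, -0.4517)

(-0.7745, -0.2348, -0.4517)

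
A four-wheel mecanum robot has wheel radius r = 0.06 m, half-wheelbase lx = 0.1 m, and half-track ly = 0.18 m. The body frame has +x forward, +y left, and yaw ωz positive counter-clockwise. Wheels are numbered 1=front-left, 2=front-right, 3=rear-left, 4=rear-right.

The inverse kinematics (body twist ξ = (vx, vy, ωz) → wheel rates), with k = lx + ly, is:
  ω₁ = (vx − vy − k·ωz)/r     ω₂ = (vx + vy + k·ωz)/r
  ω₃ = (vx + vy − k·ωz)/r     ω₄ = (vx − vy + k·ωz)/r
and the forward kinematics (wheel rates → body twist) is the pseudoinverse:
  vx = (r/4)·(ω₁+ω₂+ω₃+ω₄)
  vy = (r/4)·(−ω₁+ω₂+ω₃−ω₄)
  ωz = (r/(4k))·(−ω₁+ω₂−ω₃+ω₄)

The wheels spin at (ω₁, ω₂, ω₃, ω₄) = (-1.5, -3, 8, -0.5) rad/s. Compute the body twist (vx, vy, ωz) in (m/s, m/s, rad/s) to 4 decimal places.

k = lx + ly = 0.1 + 0.18 = 0.2800
ω₁+ω₂+ω₃+ω₄ = 3.0000  →  vx = (0.06/4)·3.0000 = 0.0450
−ω₁+ω₂+ω₃−ω₄ = 7.0000  →  vy = (0.06/4)·7.0000 = 0.1050
−ω₁+ω₂−ω₃+ω₄ = -10.0000  →  ωz = (0.06/1.1200)·-10.0000 = -0.5357

(0.0450, 0.1050, -0.5357)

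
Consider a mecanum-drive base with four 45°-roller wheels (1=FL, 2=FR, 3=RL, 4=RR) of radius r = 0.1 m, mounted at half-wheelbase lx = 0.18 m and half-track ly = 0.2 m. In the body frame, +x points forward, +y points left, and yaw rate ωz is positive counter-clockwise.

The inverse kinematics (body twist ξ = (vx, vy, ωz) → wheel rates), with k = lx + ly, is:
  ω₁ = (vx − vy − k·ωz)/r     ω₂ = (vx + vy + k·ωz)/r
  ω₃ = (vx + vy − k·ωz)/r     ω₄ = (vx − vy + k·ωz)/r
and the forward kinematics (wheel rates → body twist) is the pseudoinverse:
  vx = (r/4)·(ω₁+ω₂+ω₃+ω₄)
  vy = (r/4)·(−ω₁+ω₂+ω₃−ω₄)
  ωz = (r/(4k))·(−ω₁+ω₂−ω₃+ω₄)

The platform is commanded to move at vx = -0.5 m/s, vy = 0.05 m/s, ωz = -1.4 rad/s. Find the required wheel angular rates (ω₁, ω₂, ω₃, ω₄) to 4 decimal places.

k = lx + ly = 0.18 + 0.2 = 0.3800;  k·ωz = 0.3800·-1.4 = -0.5320
ω₁ (FL) = (vx − vy − k·ωz)/r = -0.0180/0.1 = -0.1800
ω₂ (FR) = (vx + vy + k·ωz)/r = -0.9820/0.1 = -9.8200
ω₃ (RL) = (vx + vy − k·ωz)/r = 0.0820/0.1 = 0.8200
ω₄ (RR) = (vx − vy + k·ωz)/r = -1.0820/0.1 = -10.8200

(-0.1800, -9.8200, 0.8200, -10.8200)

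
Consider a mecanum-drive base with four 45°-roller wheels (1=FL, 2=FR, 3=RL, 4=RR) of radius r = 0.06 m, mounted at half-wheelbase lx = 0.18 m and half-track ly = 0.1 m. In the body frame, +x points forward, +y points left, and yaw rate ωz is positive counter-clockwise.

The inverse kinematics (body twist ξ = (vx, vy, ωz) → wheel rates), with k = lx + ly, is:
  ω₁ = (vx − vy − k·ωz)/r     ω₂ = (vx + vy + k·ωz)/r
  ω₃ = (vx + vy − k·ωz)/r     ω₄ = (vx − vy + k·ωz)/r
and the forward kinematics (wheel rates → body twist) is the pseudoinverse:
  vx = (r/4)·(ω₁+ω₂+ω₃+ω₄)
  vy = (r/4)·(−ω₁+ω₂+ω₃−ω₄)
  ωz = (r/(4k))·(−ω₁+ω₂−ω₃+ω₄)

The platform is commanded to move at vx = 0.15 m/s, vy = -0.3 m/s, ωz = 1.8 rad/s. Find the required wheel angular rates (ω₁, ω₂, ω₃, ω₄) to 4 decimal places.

k = lx + ly = 0.18 + 0.1 = 0.2800;  k·ωz = 0.2800·1.8 = 0.5040
ω₁ (FL) = (vx − vy − k·ωz)/r = -0.0540/0.06 = -0.9000
ω₂ (FR) = (vx + vy + k·ωz)/r = 0.3540/0.06 = 5.9000
ω₃ (RL) = (vx + vy − k·ωz)/r = -0.6540/0.06 = -10.9000
ω₄ (RR) = (vx − vy + k·ωz)/r = 0.9540/0.06 = 15.9000

(-0.9000, 5.9000, -10.9000, 15.9000)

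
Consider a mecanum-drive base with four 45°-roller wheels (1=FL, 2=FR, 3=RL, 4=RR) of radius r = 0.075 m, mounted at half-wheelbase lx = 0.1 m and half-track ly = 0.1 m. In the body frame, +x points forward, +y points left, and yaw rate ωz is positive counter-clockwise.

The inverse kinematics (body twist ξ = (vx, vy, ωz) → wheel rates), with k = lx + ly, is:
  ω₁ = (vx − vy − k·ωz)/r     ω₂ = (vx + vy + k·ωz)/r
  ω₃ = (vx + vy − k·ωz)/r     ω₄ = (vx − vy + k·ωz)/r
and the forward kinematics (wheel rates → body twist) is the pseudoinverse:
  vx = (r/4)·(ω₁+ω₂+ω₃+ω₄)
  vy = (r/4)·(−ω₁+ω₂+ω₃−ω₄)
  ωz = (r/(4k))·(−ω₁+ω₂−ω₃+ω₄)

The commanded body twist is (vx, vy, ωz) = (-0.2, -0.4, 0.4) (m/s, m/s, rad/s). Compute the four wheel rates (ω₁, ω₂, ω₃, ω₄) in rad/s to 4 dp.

k = lx + ly = 0.1 + 0.1 = 0.2000;  k·ωz = 0.2000·0.4 = 0.0800
ω₁ (FL) = (vx − vy − k·ωz)/r = 0.1200/0.075 = 1.6000
ω₂ (FR) = (vx + vy + k·ωz)/r = -0.5200/0.075 = -6.9333
ω₃ (RL) = (vx + vy − k·ωz)/r = -0.6800/0.075 = -9.0667
ω₄ (RR) = (vx − vy + k·ωz)/r = 0.2800/0.075 = 3.7333

(1.6000, -6.9333, -9.0667, 3.7333)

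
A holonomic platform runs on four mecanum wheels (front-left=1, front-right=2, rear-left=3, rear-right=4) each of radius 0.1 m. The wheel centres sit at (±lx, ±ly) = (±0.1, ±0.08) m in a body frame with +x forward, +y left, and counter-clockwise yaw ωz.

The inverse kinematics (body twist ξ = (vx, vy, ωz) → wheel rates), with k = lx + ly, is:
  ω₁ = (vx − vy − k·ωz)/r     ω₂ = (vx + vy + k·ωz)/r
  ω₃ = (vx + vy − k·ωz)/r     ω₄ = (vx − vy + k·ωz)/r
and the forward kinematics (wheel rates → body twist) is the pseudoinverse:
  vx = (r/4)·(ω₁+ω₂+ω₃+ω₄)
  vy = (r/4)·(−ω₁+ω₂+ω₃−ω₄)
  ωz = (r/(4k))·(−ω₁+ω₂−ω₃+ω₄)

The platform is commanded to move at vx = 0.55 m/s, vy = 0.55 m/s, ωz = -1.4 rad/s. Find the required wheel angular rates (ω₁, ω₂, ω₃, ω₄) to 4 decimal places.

k = lx + ly = 0.1 + 0.08 = 0.1800;  k·ωz = 0.1800·-1.4 = -0.2520
ω₁ (FL) = (vx − vy − k·ωz)/r = 0.2520/0.1 = 2.5200
ω₂ (FR) = (vx + vy + k·ωz)/r = 0.8480/0.1 = 8.4800
ω₃ (RL) = (vx + vy − k·ωz)/r = 1.3520/0.1 = 13.5200
ω₄ (RR) = (vx − vy + k·ωz)/r = -0.2520/0.1 = -2.5200

(2.5200, 8.4800, 13.5200, -2.5200)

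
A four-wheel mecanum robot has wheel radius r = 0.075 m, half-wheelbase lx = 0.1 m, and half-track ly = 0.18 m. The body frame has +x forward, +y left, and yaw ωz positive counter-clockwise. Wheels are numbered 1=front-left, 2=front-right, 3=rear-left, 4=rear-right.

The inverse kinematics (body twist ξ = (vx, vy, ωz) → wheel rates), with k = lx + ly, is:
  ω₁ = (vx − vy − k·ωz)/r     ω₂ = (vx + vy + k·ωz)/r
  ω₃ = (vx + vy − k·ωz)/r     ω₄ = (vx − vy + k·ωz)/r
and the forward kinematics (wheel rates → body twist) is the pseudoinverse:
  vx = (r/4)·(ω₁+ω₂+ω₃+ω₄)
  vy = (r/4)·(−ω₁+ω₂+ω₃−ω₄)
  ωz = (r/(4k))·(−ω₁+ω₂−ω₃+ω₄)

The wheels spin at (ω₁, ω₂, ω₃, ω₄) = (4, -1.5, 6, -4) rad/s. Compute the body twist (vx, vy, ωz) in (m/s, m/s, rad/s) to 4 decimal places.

(0.0844, 0.0844, -1.0379)

k = lx + ly = 0.1 + 0.18 = 0.2800
ω₁+ω₂+ω₃+ω₄ = 4.5000  →  vx = (0.075/4)·4.5000 = 0.0844
−ω₁+ω₂+ω₃−ω₄ = 4.5000  →  vy = (0.075/4)·4.5000 = 0.0844
−ω₁+ω₂−ω₃+ω₄ = -15.5000  →  ωz = (0.075/1.1200)·-15.5000 = -1.0379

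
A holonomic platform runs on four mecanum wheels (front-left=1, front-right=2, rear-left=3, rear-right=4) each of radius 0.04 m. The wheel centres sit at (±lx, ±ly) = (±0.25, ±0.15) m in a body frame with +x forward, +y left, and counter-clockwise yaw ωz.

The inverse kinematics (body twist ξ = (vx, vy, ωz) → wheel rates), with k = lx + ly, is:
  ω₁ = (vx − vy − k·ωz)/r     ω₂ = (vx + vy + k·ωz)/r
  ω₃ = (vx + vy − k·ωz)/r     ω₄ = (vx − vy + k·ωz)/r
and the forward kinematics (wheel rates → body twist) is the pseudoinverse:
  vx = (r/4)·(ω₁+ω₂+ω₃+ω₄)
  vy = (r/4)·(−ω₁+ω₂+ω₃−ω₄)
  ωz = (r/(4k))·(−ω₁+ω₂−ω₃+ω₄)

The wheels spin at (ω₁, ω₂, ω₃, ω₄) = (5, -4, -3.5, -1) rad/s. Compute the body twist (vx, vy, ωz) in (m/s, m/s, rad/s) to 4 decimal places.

(-0.0350, -0.1150, -0.1625)

k = lx + ly = 0.25 + 0.15 = 0.4000
ω₁+ω₂+ω₃+ω₄ = -3.5000  →  vx = (0.04/4)·-3.5000 = -0.0350
−ω₁+ω₂+ω₃−ω₄ = -11.5000  →  vy = (0.04/4)·-11.5000 = -0.1150
−ω₁+ω₂−ω₃+ω₄ = -6.5000  →  ωz = (0.04/1.6000)·-6.5000 = -0.1625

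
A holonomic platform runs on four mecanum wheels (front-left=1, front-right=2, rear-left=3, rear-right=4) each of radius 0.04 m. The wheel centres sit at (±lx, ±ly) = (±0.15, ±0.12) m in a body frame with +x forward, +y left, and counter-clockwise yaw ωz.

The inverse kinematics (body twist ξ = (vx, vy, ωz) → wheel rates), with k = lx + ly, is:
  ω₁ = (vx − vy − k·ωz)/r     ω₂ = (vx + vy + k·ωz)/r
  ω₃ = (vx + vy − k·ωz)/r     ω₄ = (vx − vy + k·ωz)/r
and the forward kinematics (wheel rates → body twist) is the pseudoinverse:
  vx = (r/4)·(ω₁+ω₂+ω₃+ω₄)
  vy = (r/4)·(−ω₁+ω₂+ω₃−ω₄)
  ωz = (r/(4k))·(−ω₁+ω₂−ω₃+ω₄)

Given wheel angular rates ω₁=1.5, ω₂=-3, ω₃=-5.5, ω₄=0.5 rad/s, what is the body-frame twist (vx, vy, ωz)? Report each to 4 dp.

k = lx + ly = 0.15 + 0.12 = 0.2700
ω₁+ω₂+ω₃+ω₄ = -6.5000  →  vx = (0.04/4)·-6.5000 = -0.0650
−ω₁+ω₂+ω₃−ω₄ = -10.5000  →  vy = (0.04/4)·-10.5000 = -0.1050
−ω₁+ω₂−ω₃+ω₄ = 1.5000  →  ωz = (0.04/1.0800)·1.5000 = 0.0556

(-0.0650, -0.1050, 0.0556)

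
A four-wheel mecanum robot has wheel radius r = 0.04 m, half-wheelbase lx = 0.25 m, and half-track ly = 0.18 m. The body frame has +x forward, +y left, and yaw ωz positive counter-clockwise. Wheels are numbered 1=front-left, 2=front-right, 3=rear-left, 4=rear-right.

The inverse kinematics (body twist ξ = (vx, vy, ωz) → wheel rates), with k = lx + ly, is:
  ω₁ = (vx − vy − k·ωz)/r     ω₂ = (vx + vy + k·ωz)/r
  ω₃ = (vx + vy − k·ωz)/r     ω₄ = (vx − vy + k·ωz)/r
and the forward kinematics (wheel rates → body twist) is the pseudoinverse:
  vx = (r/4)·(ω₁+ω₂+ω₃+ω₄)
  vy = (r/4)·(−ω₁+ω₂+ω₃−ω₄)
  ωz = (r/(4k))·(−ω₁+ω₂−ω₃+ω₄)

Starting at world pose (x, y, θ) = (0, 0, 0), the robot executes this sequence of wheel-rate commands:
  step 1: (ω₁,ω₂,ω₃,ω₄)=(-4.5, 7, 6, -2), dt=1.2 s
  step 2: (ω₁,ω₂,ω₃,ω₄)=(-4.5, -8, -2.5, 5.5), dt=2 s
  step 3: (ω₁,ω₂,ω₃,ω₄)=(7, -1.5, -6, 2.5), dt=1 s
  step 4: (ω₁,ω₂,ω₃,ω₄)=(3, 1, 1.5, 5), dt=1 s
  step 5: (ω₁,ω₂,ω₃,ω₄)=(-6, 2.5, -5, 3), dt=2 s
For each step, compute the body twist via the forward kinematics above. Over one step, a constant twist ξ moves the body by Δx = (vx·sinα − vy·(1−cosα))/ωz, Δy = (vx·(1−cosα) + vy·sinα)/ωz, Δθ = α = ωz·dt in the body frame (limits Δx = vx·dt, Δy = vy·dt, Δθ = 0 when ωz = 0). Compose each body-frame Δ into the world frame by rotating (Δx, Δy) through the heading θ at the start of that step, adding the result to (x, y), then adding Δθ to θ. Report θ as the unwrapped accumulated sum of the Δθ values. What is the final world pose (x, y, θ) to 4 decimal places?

step 1: ξ=(vx,vy,ωz)=(0.0650, 0.1950, 0.0814), dt=1.2 → body Δ=(0.0665, 0.2374, 0.0977) → world pose (0.0665, 0.2374, 0.0977)
step 2: ξ=(vx,vy,ωz)=(-0.0950, -0.1150, 0.1047), dt=2.0 → body Δ=(-0.1646, -0.2481, 0.2093) → world pose (-0.0732, -0.0256, 0.3070)
step 3: ξ=(vx,vy,ωz)=(0.0200, -0.1700, 0.0000), dt=1.0 → body Δ=(0.0200, -0.1700, 0.0000) → world pose (-0.0028, -0.1816, 0.3070)
step 4: ξ=(vx,vy,ωz)=(0.1050, -0.0550, 0.0349), dt=1.0 → body Δ=(0.1059, -0.0532, 0.0349) → world pose (0.1143, -0.2002, 0.3419)
step 5: ξ=(vx,vy,ωz)=(-0.0550, 0.0050, 0.3837), dt=2.0 → body Δ=(-0.1032, -0.0311, 0.7674) → world pose (0.0275, -0.2642, 1.1093)

(0.0275, -0.2642, 1.1093)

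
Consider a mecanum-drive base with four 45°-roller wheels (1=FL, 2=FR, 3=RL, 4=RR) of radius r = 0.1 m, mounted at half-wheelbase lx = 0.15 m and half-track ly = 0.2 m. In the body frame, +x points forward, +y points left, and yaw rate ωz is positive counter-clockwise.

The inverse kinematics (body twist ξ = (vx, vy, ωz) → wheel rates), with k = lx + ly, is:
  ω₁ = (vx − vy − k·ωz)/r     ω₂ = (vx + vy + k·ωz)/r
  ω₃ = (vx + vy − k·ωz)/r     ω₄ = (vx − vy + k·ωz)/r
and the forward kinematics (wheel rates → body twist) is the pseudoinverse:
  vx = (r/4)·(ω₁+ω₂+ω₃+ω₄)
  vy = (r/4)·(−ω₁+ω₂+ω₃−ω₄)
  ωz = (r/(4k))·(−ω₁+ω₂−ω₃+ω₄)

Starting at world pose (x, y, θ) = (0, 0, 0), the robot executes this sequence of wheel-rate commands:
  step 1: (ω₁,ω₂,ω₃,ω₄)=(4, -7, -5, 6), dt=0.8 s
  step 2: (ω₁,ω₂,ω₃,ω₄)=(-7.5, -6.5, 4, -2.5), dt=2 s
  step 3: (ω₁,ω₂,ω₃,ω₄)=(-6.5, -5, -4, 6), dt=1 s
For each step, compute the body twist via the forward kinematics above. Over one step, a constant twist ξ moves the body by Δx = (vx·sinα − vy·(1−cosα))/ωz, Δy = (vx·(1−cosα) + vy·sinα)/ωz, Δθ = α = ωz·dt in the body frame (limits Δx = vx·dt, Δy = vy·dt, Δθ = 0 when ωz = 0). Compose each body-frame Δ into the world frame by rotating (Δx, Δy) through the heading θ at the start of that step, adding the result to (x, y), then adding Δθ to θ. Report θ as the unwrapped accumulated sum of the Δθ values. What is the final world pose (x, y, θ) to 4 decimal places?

(-0.7533, 0.0231, 0.0357)

step 1: ξ=(vx,vy,ωz)=(-0.0500, -0.5500, 0.0000), dt=0.8 → body Δ=(-0.0400, -0.4400, 0.0000) → world pose (-0.0400, -0.4400, 0.0000)
step 2: ξ=(vx,vy,ωz)=(-0.3125, 0.1875, -0.3929), dt=2.0 → body Δ=(-0.4228, 0.5708, -0.7857) → world pose (-0.4628, 0.1308, -0.7857)
step 3: ξ=(vx,vy,ωz)=(-0.2375, -0.2125, 0.8214), dt=1.0 → body Δ=(-0.1292, -0.2816, 0.8214) → world pose (-0.7533, 0.0231, 0.0357)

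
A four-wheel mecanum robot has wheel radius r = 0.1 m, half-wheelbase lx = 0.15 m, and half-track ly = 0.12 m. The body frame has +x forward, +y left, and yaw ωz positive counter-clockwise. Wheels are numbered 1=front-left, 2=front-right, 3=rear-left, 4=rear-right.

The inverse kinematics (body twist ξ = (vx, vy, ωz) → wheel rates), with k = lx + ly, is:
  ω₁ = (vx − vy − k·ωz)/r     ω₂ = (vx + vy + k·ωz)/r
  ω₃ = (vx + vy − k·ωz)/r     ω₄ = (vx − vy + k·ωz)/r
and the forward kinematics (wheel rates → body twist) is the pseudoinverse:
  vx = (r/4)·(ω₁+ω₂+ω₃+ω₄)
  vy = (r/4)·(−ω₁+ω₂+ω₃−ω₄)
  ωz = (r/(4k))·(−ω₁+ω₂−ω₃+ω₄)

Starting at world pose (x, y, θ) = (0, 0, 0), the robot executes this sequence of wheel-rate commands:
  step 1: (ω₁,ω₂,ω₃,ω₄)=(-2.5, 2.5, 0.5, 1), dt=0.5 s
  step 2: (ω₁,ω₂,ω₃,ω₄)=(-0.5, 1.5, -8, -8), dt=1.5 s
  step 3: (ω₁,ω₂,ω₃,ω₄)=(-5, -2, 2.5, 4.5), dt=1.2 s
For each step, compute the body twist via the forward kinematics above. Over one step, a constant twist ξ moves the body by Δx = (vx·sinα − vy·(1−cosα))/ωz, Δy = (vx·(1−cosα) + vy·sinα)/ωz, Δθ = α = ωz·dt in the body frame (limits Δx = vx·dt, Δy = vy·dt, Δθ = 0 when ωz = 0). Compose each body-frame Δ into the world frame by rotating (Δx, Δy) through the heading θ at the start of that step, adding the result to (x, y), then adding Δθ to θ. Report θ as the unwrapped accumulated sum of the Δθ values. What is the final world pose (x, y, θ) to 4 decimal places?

step 1: ξ=(vx,vy,ωz)=(0.0375, 0.1125, 0.5093), dt=0.5 → body Δ=(0.0114, 0.0580, 0.2546) → world pose (0.0114, 0.0580, 0.2546)
step 2: ξ=(vx,vy,ωz)=(-0.3750, 0.0500, 0.1852), dt=1.5 → body Δ=(-0.5656, -0.0036, 0.2778) → world pose (-0.5351, -0.0879, 0.5324)
step 3: ξ=(vx,vy,ωz)=(0.0000, 0.0250, 0.4630), dt=1.2 → body Δ=(-0.0081, 0.0285, 0.5556) → world pose (-0.5565, -0.0675, 1.0880)

(-0.5565, -0.0675, 1.0880)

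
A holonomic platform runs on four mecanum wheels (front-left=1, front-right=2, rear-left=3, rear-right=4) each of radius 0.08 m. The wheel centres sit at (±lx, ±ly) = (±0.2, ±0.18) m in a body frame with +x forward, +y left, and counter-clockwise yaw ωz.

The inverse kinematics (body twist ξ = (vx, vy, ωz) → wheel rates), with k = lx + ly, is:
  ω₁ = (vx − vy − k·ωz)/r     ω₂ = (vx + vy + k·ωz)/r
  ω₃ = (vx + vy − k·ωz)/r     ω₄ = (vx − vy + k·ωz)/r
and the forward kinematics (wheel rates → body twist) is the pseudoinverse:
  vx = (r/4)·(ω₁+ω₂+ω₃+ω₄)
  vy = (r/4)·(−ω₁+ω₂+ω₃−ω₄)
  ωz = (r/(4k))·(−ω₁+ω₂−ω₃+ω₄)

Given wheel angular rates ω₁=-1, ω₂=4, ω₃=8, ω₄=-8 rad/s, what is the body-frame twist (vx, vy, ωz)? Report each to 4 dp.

k = lx + ly = 0.2 + 0.18 = 0.3800
ω₁+ω₂+ω₃+ω₄ = 3.0000  →  vx = (0.08/4)·3.0000 = 0.0600
−ω₁+ω₂+ω₃−ω₄ = 21.0000  →  vy = (0.08/4)·21.0000 = 0.4200
−ω₁+ω₂−ω₃+ω₄ = -11.0000  →  ωz = (0.08/1.5200)·-11.0000 = -0.5789

(0.0600, 0.4200, -0.5789)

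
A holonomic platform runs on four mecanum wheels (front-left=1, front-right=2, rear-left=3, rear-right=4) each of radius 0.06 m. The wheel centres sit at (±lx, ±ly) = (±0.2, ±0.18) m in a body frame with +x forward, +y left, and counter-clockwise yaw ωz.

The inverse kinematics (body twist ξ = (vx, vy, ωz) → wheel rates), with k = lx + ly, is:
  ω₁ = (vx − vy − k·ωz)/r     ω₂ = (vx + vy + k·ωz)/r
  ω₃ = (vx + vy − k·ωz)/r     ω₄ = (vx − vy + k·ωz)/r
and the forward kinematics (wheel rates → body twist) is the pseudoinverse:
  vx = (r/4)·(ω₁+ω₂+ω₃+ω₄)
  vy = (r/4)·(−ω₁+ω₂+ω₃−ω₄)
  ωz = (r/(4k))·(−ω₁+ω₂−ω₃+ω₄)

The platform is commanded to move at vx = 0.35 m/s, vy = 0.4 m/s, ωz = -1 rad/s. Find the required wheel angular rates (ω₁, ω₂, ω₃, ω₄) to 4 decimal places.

k = lx + ly = 0.2 + 0.18 = 0.3800;  k·ωz = 0.3800·-1 = -0.3800
ω₁ (FL) = (vx − vy − k·ωz)/r = 0.3300/0.06 = 5.5000
ω₂ (FR) = (vx + vy + k·ωz)/r = 0.3700/0.06 = 6.1667
ω₃ (RL) = (vx + vy − k·ωz)/r = 1.1300/0.06 = 18.8333
ω₄ (RR) = (vx − vy + k·ωz)/r = -0.4300/0.06 = -7.1667

(5.5000, 6.1667, 18.8333, -7.1667)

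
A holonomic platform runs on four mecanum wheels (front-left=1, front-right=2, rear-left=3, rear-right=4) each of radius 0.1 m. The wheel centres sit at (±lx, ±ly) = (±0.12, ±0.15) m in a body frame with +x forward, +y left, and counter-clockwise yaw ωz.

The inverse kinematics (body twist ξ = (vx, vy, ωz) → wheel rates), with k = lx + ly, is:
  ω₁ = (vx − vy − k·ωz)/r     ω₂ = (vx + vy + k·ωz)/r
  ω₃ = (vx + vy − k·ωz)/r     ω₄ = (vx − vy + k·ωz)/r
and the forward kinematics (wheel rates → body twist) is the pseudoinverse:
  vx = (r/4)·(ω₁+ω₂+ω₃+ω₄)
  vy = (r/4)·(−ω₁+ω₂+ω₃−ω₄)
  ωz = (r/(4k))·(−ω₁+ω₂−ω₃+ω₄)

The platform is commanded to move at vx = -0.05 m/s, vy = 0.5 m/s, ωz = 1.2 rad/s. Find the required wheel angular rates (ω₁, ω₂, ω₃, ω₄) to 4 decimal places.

(-8.7400, 7.7400, 1.2600, -2.2600)

k = lx + ly = 0.12 + 0.15 = 0.2700;  k·ωz = 0.2700·1.2 = 0.3240
ω₁ (FL) = (vx − vy − k·ωz)/r = -0.8740/0.1 = -8.7400
ω₂ (FR) = (vx + vy + k·ωz)/r = 0.7740/0.1 = 7.7400
ω₃ (RL) = (vx + vy − k·ωz)/r = 0.1260/0.1 = 1.2600
ω₄ (RR) = (vx − vy + k·ωz)/r = -0.2260/0.1 = -2.2600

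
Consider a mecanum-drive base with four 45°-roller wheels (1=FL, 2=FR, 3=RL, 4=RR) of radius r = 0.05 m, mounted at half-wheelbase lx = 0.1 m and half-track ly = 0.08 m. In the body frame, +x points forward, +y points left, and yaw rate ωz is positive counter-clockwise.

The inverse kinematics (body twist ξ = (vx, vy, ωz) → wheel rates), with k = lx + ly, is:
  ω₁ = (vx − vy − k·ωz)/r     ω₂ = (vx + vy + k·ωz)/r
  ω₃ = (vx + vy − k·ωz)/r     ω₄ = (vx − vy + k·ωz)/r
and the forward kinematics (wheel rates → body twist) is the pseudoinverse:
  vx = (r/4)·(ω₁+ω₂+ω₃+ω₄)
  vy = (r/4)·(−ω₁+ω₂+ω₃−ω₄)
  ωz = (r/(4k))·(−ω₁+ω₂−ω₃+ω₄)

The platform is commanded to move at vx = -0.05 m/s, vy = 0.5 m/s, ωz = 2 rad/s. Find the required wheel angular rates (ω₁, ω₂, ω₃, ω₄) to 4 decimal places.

k = lx + ly = 0.1 + 0.08 = 0.1800;  k·ωz = 0.1800·2 = 0.3600
ω₁ (FL) = (vx − vy − k·ωz)/r = -0.9100/0.05 = -18.2000
ω₂ (FR) = (vx + vy + k·ωz)/r = 0.8100/0.05 = 16.2000
ω₃ (RL) = (vx + vy − k·ωz)/r = 0.0900/0.05 = 1.8000
ω₄ (RR) = (vx − vy + k·ωz)/r = -0.1900/0.05 = -3.8000

(-18.2000, 16.2000, 1.8000, -3.8000)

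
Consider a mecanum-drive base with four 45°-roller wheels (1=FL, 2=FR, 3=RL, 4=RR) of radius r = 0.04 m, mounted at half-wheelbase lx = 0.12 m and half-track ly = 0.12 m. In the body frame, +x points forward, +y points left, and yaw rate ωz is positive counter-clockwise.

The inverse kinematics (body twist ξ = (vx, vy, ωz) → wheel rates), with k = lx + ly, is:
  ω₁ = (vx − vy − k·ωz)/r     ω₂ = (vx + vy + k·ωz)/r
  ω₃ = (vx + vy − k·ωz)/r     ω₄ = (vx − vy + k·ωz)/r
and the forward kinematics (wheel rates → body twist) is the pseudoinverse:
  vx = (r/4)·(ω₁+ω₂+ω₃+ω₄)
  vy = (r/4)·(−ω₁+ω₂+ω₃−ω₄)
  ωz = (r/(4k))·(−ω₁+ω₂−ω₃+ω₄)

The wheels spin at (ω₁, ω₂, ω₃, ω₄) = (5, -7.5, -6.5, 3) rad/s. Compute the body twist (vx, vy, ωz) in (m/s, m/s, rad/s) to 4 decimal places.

k = lx + ly = 0.12 + 0.12 = 0.2400
ω₁+ω₂+ω₃+ω₄ = -6.0000  →  vx = (0.04/4)·-6.0000 = -0.0600
−ω₁+ω₂+ω₃−ω₄ = -22.0000  →  vy = (0.04/4)·-22.0000 = -0.2200
−ω₁+ω₂−ω₃+ω₄ = -3.0000  →  ωz = (0.04/0.9600)·-3.0000 = -0.1250

(-0.0600, -0.2200, -0.1250)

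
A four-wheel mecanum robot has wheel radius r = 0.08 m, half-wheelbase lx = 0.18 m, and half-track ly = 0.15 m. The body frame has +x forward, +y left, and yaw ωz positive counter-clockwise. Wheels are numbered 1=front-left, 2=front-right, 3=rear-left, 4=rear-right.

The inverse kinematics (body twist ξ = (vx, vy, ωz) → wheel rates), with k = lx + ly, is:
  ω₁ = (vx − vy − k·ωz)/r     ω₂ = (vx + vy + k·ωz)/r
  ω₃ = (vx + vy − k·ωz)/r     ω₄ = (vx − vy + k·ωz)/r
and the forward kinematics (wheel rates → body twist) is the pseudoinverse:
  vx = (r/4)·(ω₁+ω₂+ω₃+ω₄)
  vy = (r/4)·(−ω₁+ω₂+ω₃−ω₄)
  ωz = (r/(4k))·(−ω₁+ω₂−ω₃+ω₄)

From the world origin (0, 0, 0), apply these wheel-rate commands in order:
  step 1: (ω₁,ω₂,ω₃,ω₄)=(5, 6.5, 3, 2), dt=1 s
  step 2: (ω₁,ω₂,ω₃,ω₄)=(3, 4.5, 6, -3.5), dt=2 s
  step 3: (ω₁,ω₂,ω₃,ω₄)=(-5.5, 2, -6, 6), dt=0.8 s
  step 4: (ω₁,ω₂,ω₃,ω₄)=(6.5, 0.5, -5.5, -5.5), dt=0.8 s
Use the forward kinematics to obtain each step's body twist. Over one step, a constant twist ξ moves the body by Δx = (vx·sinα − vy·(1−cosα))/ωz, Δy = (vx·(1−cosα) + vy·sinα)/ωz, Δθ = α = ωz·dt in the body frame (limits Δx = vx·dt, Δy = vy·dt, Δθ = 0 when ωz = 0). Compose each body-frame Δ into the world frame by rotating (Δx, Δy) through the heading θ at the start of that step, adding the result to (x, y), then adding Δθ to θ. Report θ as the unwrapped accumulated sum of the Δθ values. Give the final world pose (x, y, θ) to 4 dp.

step 1: ξ=(vx,vy,ωz)=(0.3300, 0.0500, 0.0303), dt=1.0 → body Δ=(0.3292, 0.0550, 0.0303) → world pose (0.3292, 0.0550, 0.0303)
step 2: ξ=(vx,vy,ωz)=(0.2000, 0.2200, -0.4848), dt=2.0 → body Δ=(0.5373, 0.1950, -0.9697) → world pose (0.8604, 0.2662, -0.9394)
step 3: ξ=(vx,vy,ωz)=(-0.0700, -0.0900, 1.1818), dt=0.8 → body Δ=(-0.0164, -0.0863, 0.9455) → world pose (0.7810, 0.2285, 0.0061)
step 4: ξ=(vx,vy,ωz)=(-0.0800, -0.1200, -0.3636), dt=0.8 → body Δ=(-0.0770, -0.0854, -0.2909) → world pose (0.7045, 0.1426, -0.2848)

(0.7045, 0.1426, -0.2848)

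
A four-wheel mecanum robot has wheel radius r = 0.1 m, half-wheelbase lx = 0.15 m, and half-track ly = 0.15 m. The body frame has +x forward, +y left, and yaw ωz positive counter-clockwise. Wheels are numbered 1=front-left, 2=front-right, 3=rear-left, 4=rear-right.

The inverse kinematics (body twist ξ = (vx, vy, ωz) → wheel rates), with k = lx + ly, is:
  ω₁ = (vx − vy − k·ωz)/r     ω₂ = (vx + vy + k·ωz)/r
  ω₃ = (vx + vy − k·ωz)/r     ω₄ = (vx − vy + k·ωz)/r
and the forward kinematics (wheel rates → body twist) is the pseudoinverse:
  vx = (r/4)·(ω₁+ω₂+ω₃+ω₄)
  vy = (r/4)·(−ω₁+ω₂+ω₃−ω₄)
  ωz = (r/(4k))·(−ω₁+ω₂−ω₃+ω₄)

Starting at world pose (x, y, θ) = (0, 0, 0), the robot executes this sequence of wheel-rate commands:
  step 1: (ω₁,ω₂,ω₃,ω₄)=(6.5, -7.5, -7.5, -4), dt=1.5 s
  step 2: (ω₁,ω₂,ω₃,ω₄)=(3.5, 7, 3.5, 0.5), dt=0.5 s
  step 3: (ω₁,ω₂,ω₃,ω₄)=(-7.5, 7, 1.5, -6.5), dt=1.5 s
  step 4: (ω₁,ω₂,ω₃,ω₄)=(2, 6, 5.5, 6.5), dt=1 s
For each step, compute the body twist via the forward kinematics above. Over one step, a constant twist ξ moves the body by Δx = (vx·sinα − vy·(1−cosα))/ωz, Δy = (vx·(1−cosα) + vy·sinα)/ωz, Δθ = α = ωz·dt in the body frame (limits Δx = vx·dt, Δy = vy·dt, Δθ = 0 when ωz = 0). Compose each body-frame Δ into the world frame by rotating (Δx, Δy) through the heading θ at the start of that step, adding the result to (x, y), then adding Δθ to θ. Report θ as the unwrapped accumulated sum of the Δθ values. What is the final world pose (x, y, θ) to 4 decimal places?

step 1: ξ=(vx,vy,ωz)=(-0.3125, -0.4375, -0.8750), dt=1.5 → body Δ=(-0.7176, -0.2175, -1.3125) → world pose (-0.7176, -0.2175, -1.3125)
step 2: ξ=(vx,vy,ωz)=(0.3625, 0.1625, 0.0417), dt=0.5 → body Δ=(0.1804, 0.0831, 0.0208) → world pose (-0.5911, -0.3707, -1.2917)
step 3: ξ=(vx,vy,ωz)=(-0.1375, 0.5625, 0.5417), dt=1.5 → body Δ=(-0.5086, 0.6747, 0.8125) → world pose (-0.0827, 0.3041, -0.4792)
step 4: ξ=(vx,vy,ωz)=(0.5000, 0.0750, 0.4167), dt=1.0 → body Δ=(0.4703, 0.1755, 0.4167) → world pose (0.4155, 0.2431, -0.0625)

(0.4155, 0.2431, -0.0625)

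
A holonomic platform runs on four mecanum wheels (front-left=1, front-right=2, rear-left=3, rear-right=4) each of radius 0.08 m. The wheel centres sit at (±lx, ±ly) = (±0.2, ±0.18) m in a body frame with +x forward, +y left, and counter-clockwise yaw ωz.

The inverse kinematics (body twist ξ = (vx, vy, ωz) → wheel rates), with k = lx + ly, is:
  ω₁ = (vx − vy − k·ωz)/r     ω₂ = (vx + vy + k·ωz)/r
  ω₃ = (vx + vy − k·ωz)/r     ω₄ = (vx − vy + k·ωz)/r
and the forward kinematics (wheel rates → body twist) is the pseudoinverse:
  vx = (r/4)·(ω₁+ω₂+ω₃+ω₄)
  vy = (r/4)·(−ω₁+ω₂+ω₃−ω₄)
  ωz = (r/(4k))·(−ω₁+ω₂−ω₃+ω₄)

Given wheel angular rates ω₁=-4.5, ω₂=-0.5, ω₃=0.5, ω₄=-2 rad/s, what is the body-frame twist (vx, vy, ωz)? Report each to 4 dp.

k = lx + ly = 0.2 + 0.18 = 0.3800
ω₁+ω₂+ω₃+ω₄ = -6.5000  →  vx = (0.08/4)·-6.5000 = -0.1300
−ω₁+ω₂+ω₃−ω₄ = 6.5000  →  vy = (0.08/4)·6.5000 = 0.1300
−ω₁+ω₂−ω₃+ω₄ = 1.5000  →  ωz = (0.08/1.5200)·1.5000 = 0.0789

(-0.1300, 0.1300, 0.0789)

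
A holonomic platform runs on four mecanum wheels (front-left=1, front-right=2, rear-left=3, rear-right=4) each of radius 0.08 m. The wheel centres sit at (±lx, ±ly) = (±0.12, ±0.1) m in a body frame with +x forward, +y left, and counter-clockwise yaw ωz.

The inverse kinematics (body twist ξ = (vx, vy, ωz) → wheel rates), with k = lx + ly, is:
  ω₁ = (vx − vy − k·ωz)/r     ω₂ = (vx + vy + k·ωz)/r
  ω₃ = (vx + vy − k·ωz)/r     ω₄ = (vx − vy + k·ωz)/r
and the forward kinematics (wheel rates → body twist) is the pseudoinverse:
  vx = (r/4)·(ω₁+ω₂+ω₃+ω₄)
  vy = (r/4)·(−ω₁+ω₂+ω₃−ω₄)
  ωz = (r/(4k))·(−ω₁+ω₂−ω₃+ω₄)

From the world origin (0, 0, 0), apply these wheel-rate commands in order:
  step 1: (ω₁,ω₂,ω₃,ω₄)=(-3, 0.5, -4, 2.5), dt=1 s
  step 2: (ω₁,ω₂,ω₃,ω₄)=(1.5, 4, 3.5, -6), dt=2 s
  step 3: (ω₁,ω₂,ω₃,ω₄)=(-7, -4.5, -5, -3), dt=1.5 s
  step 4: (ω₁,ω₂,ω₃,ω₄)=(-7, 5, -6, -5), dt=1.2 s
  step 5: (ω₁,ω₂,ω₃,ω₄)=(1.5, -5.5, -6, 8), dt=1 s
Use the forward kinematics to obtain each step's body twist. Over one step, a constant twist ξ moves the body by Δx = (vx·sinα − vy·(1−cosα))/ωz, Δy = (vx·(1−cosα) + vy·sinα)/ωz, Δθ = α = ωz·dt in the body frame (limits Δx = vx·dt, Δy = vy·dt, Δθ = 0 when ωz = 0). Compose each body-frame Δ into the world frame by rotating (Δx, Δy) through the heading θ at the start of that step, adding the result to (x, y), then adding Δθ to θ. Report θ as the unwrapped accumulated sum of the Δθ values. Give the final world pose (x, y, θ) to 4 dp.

step 1: ξ=(vx,vy,ωz)=(-0.0800, -0.0600, 0.9091), dt=1.0 → body Δ=(-0.0440, -0.0860, 0.9091) → world pose (-0.0440, -0.0860, 0.9091)
step 2: ξ=(vx,vy,ωz)=(0.0600, 0.2400, -0.6364), dt=2.0 → body Δ=(0.3565, 0.2939, -1.2727) → world pose (-0.0568, 0.3759, -0.3636)
step 3: ξ=(vx,vy,ωz)=(-0.3900, 0.0100, 0.4091), dt=1.5 → body Δ=(-0.5534, -0.1599, 0.6136) → world pose (-0.6309, 0.4233, 0.2500)
step 4: ξ=(vx,vy,ωz)=(-0.2600, 0.2200, 1.1818), dt=1.2 → body Δ=(-0.3753, -0.0026, 1.4182) → world pose (-0.9939, 0.3280, 1.6682)
step 5: ξ=(vx,vy,ωz)=(-0.0400, -0.4200, 0.6364), dt=1.0 → body Δ=(0.0918, -0.4045, 0.6364) → world pose (-0.6002, 0.4587, 2.3045)

(-0.6002, 0.4587, 2.3045)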